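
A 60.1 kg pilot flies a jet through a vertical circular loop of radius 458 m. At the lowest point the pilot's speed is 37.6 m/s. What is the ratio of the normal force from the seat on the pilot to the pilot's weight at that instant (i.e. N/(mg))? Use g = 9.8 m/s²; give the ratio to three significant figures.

1.31

At the bottom, N − mg = mv²/r, so N = m(v²/r + g) and N/(mg) = v²/(rg) + 1 = (37.6)²/(458 × 9.8) + 1 = 0.3150 + 1 = 1.315.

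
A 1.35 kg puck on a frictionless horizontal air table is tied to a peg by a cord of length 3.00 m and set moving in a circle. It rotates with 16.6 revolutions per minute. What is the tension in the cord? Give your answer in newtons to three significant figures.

ω = 16.6 rev/min × 2π/60 = 1.738 rad/s, so v = ωr = 1.738 × 3.00 = 5.215 m/s.
The tension is the only horizontal force, so it supplies the full centripetal force: T = m v²/r = 1.35 × (5.215)²/3.00 = 1.35 × 27.20/3.00 = 12.24 N.

12.2 N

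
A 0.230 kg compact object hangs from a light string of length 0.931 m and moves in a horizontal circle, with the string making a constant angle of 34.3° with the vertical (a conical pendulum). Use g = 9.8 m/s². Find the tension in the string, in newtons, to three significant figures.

2.73 N

Vertically the bob has no acceleration, so T cosθ = mg.
T = mg/cosθ = 0.230 × 9.8 / cos 34.3° = 2.254/0.8261 = 2.728 N.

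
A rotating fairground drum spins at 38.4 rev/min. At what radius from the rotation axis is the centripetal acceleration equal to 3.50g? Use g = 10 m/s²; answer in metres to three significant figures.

ω = 38.4 rev/min × 2π/60 = 4.021 rad/s.
a_c = ω²r = 3.50g ⇒ r = 3.50 × 10.0 / (4.021)² = 35.00/16.17 = 2.164 m.

2.16 m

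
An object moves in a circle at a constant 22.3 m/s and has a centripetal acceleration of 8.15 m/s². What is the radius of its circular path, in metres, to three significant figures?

a_c = v²/r ⇒ r = v²/a_c = (22.3)²/8.15 = 497.3/8.15 = 61.02 m.

61.0 m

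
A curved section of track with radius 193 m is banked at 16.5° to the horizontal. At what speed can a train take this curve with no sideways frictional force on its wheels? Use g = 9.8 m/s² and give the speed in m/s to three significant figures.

23.7 m/s

On a frictionless banked curve, N sinθ = mv²/r and N cosθ = mg, so tanθ = v²/(rg).
v = √(r g tanθ) = √(193 × 9.8 × tan 16.5°) = √(193 × 9.8 × 0.2962) = √560.3 = 23.67 m/s.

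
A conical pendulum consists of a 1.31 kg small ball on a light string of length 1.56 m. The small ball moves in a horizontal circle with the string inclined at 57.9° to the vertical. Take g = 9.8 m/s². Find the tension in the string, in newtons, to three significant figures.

Vertically the bob has no acceleration, so T cosθ = mg.
T = mg/cosθ = 1.31 × 9.8 / cos 57.9° = 12.84/0.5314 = 24.16 N.

24.2 N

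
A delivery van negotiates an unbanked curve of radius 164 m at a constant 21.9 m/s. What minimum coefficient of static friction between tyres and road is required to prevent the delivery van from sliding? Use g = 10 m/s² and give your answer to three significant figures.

0.292

Friction provides the centripetal force: μ_s m g = m v²/r, so μ_s = v²/(g r) = (21.90)²/(10.0 × 164) = 479.6/1640 = 0.2924.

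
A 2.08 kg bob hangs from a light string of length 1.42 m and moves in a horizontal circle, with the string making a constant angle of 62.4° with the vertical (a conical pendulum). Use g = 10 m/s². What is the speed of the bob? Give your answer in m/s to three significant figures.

4.91 m/s

The radius of the circle is r = L sinθ = 1.42 × sin 62.4° = 1.258 m.
Horizontally T sinθ = mv²/r and vertically T cosθ = mg, so tanθ = v²/(rg).
v = √(r g tanθ) = √(1.258 × 10.0 × 1.913) = √24.07 = 4.906 m/s.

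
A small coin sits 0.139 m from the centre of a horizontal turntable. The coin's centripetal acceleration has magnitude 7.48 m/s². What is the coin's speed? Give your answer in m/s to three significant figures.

1.02 m/s

a_c = v²/r ⇒ v = √(a_c · r) = √(7.48 × 0.139) = √1.040 = 1.020 m/s.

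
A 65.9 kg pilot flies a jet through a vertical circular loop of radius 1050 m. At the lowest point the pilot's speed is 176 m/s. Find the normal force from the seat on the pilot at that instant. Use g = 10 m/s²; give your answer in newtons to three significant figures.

2600 N

At the lowest point, N points up (toward the centre) and the weight mg points down (away from the centre), so the net inward force is N − mg = mv²/r.
N = m(v²/r + g) = 65.9 × ((176)²/1050 + 10.0) = 65.9 × (29.50 + 10.0) = 65.9 × 39.50 = 2603 N.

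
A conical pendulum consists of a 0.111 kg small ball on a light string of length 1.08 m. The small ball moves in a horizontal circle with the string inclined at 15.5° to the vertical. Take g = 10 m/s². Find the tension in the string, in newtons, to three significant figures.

1.15 N

Vertically the bob has no acceleration, so T cosθ = mg.
T = mg/cosθ = 0.111 × 10.0 / cos 15.5° = 1.110/0.9636 = 1.152 N.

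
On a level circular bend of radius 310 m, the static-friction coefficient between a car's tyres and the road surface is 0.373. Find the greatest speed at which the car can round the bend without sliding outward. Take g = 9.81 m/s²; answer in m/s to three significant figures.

33.7 m/s

The only inward force on a level bend is static friction, so at the limit f_s = μ_s N = μ_s m g = m v²/r.
Mass cancels: v_max = √(μ_s g r) = √(0.373 × 9.81 × 310) = √1134 = 33.68 m/s.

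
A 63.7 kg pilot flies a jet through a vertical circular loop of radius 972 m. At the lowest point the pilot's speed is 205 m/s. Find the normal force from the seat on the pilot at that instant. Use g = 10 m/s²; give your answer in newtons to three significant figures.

3390 N

At the lowest point, N points up (toward the centre) and the weight mg points down (away from the centre), so the net inward force is N − mg = mv²/r.
N = m(v²/r + g) = 63.7 × ((205)²/972 + 10.0) = 63.7 × (43.24 + 10.0) = 63.7 × 53.24 = 3391 N.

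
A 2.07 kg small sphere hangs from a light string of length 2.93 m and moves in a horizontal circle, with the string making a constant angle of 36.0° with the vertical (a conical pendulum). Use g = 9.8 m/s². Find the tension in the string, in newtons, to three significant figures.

25.1 N

Vertically the bob has no acceleration, so T cosθ = mg.
T = mg/cosθ = 2.07 × 9.8 / cos 36.0° = 20.29/0.8090 = 25.07 N.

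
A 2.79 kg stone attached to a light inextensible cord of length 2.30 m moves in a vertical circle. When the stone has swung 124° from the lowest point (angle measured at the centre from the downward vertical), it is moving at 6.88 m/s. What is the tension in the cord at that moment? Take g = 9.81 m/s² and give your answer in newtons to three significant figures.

Take the radial direction toward the centre of the circle as positive. The component of the weight along the string toward the centre is −mg cos φ (φ measured from the bottom), so Newton's second law along the string gives T − mg cos φ = m v²/r.
cos 124° = -0.5592, so T = m(v²/r + g cos φ) = 2.79 × ((6.88)²/2.30 + 9.81 × -0.5592) = 2.79 × (20.58 + (-5.486)) = 2.79 × 15.09 = 42.11 N.

42.1 N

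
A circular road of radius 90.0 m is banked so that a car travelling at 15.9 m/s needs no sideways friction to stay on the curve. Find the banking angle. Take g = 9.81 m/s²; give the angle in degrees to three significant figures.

For a frictionless banked turn: horizontally N sinθ = mv²/r and vertically N cosθ = mg.
Dividing: tanθ = v²/(r g) = (15.9)²/(90.0 × 9.81) = 252.8/882.9 = 0.2863.
θ = arctan(0.2863) = 15.98°.

16.0°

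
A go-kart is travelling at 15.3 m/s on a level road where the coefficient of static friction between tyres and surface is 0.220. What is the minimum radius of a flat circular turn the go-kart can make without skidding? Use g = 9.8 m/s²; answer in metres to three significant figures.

109 m

At the limit, μ_s m g = m v²/r, so r_min = v²/(μ_s g) = (15.3)²/(0.220 × 9.8) = 234.1/2.156 = 108.6 m.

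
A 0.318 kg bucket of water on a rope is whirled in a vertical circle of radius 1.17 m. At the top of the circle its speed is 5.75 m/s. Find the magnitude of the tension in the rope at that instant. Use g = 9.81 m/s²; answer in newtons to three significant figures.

5.87 N

At the top, both T and the weight mg point inward (toward the centre), so T + mg = mv²/r.
T = m(v²/r − g) = 0.318 × ((5.75)²/1.17 − 9.81) = 0.318 × (28.26 − 9.81) = 0.318 × 18.45 = 5.867 N.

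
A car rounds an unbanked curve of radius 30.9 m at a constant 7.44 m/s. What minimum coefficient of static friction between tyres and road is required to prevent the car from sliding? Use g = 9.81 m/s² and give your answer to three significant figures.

Friction provides the centripetal force: μ_s m g = m v²/r, so μ_s = v²/(g r) = (7.440)²/(9.81 × 30.9) = 55.35/303.1 = 0.1826.

0.183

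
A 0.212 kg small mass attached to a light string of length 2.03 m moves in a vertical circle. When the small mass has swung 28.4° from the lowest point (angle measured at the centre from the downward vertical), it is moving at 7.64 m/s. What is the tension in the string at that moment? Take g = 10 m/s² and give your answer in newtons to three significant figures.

7.96 N

Take the radial direction toward the centre of the circle as positive. The component of the weight along the string toward the centre is −mg cos φ (φ measured from the bottom), so Newton's second law along the string gives T − mg cos φ = m v²/r.
cos 28.4° = 0.8796, so T = m(v²/r + g cos φ) = 0.212 × ((7.64)²/2.03 + 10.0 × 0.8796) = 0.212 × (28.75 + (8.796)) = 0.212 × 37.55 = 7.961 N.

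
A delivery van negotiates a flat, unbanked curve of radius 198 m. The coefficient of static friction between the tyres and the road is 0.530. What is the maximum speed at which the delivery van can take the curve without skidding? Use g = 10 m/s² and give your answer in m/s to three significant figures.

32.4 m/s

The only inward force on a level bend is static friction, so at the limit f_s = μ_s N = μ_s m g = m v²/r.
Mass cancels: v_max = √(μ_s g r) = √(0.530 × 10.0 × 198) = √1049 = 32.39 m/s.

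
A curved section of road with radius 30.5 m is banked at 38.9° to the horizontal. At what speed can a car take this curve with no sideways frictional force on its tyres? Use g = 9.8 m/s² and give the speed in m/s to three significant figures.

15.5 m/s

On a frictionless banked curve, N sinθ = mv²/r and N cosθ = mg, so tanθ = v²/(rg).
v = √(r g tanθ) = √(30.5 × 9.8 × tan 38.9°) = √(30.5 × 9.8 × 0.8069) = √241.2 = 15.53 m/s.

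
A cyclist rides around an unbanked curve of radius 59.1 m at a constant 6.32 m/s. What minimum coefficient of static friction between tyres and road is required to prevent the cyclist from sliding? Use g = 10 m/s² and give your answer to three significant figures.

0.0676

Friction provides the centripetal force: μ_s m g = m v²/r, so μ_s = v²/(g r) = (6.320)²/(10.0 × 59.1) = 39.94/591.0 = 0.06758.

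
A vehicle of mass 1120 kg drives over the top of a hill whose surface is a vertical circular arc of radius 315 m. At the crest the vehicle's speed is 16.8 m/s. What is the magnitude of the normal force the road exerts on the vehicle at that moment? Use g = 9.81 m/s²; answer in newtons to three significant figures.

At the crest the centripetal acceleration points downward (toward the centre of the arc), so mg − N = mv²/r.
N = m(g − v²/r) = 1120 × (9.81 − (16.8)²/315) = 1120 × (9.81 − 0.8960) = 1120 × 8.914 = 9984 N.

9980 N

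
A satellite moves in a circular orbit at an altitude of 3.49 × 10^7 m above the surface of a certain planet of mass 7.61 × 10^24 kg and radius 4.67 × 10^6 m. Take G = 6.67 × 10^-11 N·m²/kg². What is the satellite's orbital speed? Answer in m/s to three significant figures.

3580 m/s

Orbital radius r = R + h = 4.67 × 10^6 + 3.49 × 10^7 = 3.957 × 10^7 m.
Gravity supplies the centripetal force: G M m / r² = m v² / r, so v = √(GM/r).
v = √(6.67 × 10^-11 × 7.61 × 10^24 / 3.957 × 10^7) = √(1.283 × 10^7) = 3582 m/s.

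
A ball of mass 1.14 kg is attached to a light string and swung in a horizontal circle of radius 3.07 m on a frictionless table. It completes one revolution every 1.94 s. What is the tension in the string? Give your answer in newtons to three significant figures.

36.7 N

v = 2πr/T = 2π × 3.07/1.94 = 9.943 m/s.
The tension is the only horizontal force, so it supplies the full centripetal force: T = m v²/r = 1.14 × (9.943)²/3.07 = 1.14 × 98.86/3.07 = 36.71 N.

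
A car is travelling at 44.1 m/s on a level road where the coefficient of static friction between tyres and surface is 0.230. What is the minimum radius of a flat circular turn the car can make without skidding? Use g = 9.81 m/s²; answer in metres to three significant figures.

862 m

At the limit, μ_s m g = m v²/r, so r_min = v²/(μ_s g) = (44.1)²/(0.230 × 9.81) = 1945/2.256 = 861.9 m.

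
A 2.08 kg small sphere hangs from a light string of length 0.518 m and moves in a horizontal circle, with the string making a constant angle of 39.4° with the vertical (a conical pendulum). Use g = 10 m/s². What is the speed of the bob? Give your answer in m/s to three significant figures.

1.64 m/s

The radius of the circle is r = L sinθ = 0.518 × sin 39.4° = 0.3288 m.
Horizontally T sinθ = mv²/r and vertically T cosθ = mg, so tanθ = v²/(rg).
v = √(r g tanθ) = √(0.3288 × 10.0 × 0.8214) = √2.701 = 1.643 m/s.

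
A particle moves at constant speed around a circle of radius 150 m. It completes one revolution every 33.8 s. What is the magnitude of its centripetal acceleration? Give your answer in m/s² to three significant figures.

5.18 m/s²

v = 2πr/T = 2π × 150/33.8 = 27.88 m/s.
a_c = v²/r = (27.88)²/150 = 777.5/150 = 5.183 m/s².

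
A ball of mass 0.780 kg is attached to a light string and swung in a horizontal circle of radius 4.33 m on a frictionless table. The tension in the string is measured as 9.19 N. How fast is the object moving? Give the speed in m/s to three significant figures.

T = m v²/r ⇒ v = √(T r / m) = √(9.19 × 4.33 / 0.780) = √51.02 = 7.143 m/s.

7.14 m/s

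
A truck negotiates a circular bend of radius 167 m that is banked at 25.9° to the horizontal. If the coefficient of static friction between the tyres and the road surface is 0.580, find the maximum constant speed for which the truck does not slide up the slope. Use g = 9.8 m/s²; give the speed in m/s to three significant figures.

49.3 m/s

At the maximum speed, friction acts down the slope at its limiting value f = μN. Radially (horizontal, toward centre): N sinθ + μN cosθ = mv²/r. Vertically: N cosθ − μN sinθ = mg.
Dividing: v² = r g (sinθ + μcosθ)/(cosθ − μsinθ).
sinθ + μcosθ = 0.4368 + 0.580×0.8996 = 0.9585; cosθ − μsinθ = 0.8996 − 0.580×0.4368 = 0.6462.
v² = 167 × 9.8 × 0.9585/0.6462 = 2428 m²/s², so v = 49.27 m/s.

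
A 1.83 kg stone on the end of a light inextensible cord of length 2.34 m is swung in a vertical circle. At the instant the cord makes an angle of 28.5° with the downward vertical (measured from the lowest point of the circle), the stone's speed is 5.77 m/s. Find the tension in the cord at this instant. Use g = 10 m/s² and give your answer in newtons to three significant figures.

42.1 N

Take the radial direction toward the centre of the circle as positive. The component of the weight along the string toward the centre is −mg cos φ (φ measured from the bottom), so Newton's second law along the string gives T − mg cos φ = m v²/r.
cos 28.5° = 0.8788, so T = m(v²/r + g cos φ) = 1.83 × ((5.77)²/2.34 + 10.0 × 0.8788) = 1.83 × (14.23 + (8.788)) = 1.83 × 23.02 = 42.12 N.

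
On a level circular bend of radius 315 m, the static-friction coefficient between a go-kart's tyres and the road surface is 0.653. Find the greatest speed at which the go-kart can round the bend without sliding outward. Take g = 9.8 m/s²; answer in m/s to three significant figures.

44.9 m/s

On a flat curve, static friction is the only horizontal force, so it must supply the full centripetal force: μ_s m g = m v²/r.
Mass cancels: v_max = √(μ_s g r) = √(0.653 × 9.8 × 315) = √2016 = 44.90 m/s.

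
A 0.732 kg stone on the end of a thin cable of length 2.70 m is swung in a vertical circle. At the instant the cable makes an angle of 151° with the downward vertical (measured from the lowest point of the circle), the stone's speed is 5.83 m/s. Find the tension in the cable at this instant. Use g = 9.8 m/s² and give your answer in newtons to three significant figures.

2.94 N

Take the radial direction toward the centre of the circle as positive. The component of the weight along the string toward the centre is −mg cos φ (φ measured from the bottom), so Newton's second law along the string gives T − mg cos φ = m v²/r.
cos 151° = -0.8746, so T = m(v²/r + g cos φ) = 0.732 × ((5.83)²/2.70 + 9.8 × -0.8746) = 0.732 × (12.59 + (-8.571)) = 0.732 × 4.017 = 2.941 N.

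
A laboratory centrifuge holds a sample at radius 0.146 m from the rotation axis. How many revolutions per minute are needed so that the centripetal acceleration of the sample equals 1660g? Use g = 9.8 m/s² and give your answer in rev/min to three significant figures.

3190 rev/min

Require ω²r = 1660g, so ω = √(1660 × 9.8/0.146) = 333.8 rad/s.
In rev/min: ω × 60/(2π) = 333.8 × 60/(2π) = 3188 rev/min.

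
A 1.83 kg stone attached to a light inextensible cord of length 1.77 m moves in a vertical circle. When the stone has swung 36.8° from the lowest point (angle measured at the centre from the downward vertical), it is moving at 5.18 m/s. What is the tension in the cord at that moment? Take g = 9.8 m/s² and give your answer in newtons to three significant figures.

42.1 N

Take the radial direction toward the centre of the circle as positive. The component of the weight along the string toward the centre is −mg cos φ (φ measured from the bottom), so Newton's second law along the string gives T − mg cos φ = m v²/r.
cos 36.8° = 0.8007, so T = m(v²/r + g cos φ) = 1.83 × ((5.18)²/1.77 + 9.8 × 0.8007) = 1.83 × (15.16 + (7.847)) = 1.83 × 23.01 = 42.10 N.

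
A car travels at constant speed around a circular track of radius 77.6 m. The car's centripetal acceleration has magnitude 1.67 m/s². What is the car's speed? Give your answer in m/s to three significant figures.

11.4 m/s

a_c = v²/r ⇒ v = √(a_c · r) = √(1.67 × 77.6) = √129.6 = 11.38 m/s.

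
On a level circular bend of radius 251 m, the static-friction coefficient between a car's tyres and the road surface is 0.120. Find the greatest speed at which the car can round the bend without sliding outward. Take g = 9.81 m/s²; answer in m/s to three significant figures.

On a flat curve, static friction is the only horizontal force, so it must supply the full centripetal force: μ_s m g = m v²/r.
Mass cancels: v_max = √(μ_s g r) = √(0.120 × 9.81 × 251) = √295.5 = 17.19 m/s.

17.2 m/s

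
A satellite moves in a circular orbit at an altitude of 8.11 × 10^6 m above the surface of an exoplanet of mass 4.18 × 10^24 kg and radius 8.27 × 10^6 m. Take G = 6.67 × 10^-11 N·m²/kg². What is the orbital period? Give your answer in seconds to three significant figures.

r = R + h = 8.27 × 10^6 + 8.11 × 10^6 = 1.638 × 10^7 m. Gravity provides the centripetal force: G M m / r² = m v² / r ⇒ v = √(GM/r) = 4126 m/s.
T = 2πr/v = 2π × 1.638 × 10^7 / 4126 = 24950 s.

24900 s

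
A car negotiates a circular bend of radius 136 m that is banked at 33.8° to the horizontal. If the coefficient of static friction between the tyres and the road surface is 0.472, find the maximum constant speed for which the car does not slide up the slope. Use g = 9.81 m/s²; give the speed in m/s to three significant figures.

At the maximum speed, friction acts down the slope at its limiting value f = μN. Radially (horizontal, toward centre): N sinθ + μN cosθ = mv²/r. Vertically: N cosθ − μN sinθ = mg.
Dividing: v² = r g (sinθ + μcosθ)/(cosθ − μsinθ).
sinθ + μcosθ = 0.5563 + 0.472×0.8310 = 0.9485; cosθ − μsinθ = 0.8310 − 0.472×0.5563 = 0.5684.
v² = 136 × 9.81 × 0.9485/0.5684 = 2226 m²/s², so v = 47.18 m/s.

47.2 m/s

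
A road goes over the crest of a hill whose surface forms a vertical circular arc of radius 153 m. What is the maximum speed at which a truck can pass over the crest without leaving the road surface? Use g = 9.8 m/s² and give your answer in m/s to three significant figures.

At the crest the centre of the circle is below the truck, so the net downward (centripetal) force is mg − N = mv²/r.
The truck leaves the road when N → 0, giving v_max = √(g r) = √(9.8 × 153) = 38.72 m/s.

38.7 m/s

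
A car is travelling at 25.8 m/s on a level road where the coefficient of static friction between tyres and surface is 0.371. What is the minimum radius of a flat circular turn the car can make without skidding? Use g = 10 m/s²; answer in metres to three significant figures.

179 m

At the limit, μ_s m g = m v²/r, so r_min = v²/(μ_s g) = (25.8)²/(0.371 × 10.0) = 665.6/3.710 = 179.4 m.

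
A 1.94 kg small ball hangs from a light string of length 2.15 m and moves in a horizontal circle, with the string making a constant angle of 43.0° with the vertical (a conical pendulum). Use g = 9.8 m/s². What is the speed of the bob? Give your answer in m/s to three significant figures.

3.66 m/s

The radius of the circle is r = L sinθ = 2.15 × sin 43.0° = 1.466 m.
Horizontally T sinθ = mv²/r and vertically T cosθ = mg, so tanθ = v²/(rg).
v = √(r g tanθ) = √(1.466 × 9.8 × 0.9325) = √13.40 = 3.661 m/s.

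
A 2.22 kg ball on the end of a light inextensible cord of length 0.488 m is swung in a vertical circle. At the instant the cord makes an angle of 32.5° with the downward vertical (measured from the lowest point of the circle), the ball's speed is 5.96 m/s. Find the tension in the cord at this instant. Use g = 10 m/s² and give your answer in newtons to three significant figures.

180 N

Take the radial direction toward the centre of the circle as positive. The component of the weight along the string toward the centre is −mg cos φ (φ measured from the bottom), so Newton's second law along the string gives T − mg cos φ = m v²/r.
cos 32.5° = 0.8434, so T = m(v²/r + g cos φ) = 2.22 × ((5.96)²/0.488 + 10.0 × 0.8434) = 2.22 × (72.79 + (8.434)) = 2.22 × 81.22 = 180.3 N.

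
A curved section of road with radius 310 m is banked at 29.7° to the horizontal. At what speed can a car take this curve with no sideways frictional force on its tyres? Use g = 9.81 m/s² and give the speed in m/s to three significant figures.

41.6 m/s

On a frictionless banked curve, N sinθ = mv²/r and N cosθ = mg, so tanθ = v²/(rg).
v = √(r g tanθ) = √(310 × 9.81 × tan 29.7°) = √(310 × 9.81 × 0.5704) = √1735 = 41.65 m/s.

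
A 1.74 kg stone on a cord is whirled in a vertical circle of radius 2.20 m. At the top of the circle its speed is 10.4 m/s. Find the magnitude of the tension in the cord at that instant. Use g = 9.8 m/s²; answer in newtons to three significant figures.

At the top, both T and the weight mg point inward (toward the centre), so T + mg = mv²/r.
T = m(v²/r − g) = 1.74 × ((10.4)²/2.20 − 9.8) = 1.74 × (49.16 − 9.8) = 1.74 × 39.36 = 68.49 N.

68.5 N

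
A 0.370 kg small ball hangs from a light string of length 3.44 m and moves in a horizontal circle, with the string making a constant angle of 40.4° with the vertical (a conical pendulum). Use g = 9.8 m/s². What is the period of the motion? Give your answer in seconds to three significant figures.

3.25 s

r = L sinθ = 2.230 m. From T sinθ = mω²r and T cosθ = mg: tanθ = ω²r/g, so ω² = g tanθ / r = g/(L cosθ).
ω = √(g/(L cosθ)) = √(9.8/(3.44 × 0.7615)) = √3.741 = 1.934 rad/s.
Period = 2π/ω = 3.249 s.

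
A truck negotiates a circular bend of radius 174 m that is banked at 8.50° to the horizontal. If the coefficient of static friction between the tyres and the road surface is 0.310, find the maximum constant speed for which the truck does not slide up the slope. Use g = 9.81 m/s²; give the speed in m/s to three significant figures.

At the maximum speed, friction acts down the slope at its limiting value f = μN. Radially (horizontal, toward centre): N sinθ + μN cosθ = mv²/r. Vertically: N cosθ − μN sinθ = mg.
Dividing: v² = r g (sinθ + μcosθ)/(cosθ − μsinθ).
sinθ + μcosθ = 0.1478 + 0.310×0.9890 = 0.4544; cosθ − μsinθ = 0.9890 − 0.310×0.1478 = 0.9432.
v² = 174 × 9.81 × 0.4544/0.9432 = 822.4 m²/s², so v = 28.68 m/s.

28.7 m/s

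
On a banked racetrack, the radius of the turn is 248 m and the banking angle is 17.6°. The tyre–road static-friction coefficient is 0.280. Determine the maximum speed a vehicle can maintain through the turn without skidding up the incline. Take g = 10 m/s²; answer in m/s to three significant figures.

40.3 m/s

At the maximum speed, friction acts down the slope at its limiting value f = μN. Radially (horizontal, toward centre): N sinθ + μN cosθ = mv²/r. Vertically: N cosθ − μN sinθ = mg.
Dividing: v² = r g (sinθ + μcosθ)/(cosθ − μsinθ).
sinθ + μcosθ = 0.3024 + 0.280×0.9532 = 0.5693; cosθ − μsinθ = 0.9532 − 0.280×0.3024 = 0.8685.
v² = 248 × 10.0 × 0.5693/0.8685 = 1625 m²/s², so v = 40.32 m/s.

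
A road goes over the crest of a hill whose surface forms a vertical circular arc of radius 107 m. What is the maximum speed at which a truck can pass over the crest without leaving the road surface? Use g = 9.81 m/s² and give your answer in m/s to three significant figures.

32.4 m/s

At the crest the centre of the circle is below the truck, so the net downward (centripetal) force is mg − N = mv²/r.
The truck leaves the road when N → 0, giving v_max = √(g r) = √(9.81 × 107) = 32.40 m/s.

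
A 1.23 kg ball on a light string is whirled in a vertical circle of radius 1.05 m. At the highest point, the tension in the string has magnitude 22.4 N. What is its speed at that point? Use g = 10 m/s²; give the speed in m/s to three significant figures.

5.44 m/s

At the top, T + mg = mv²/r, so v = √(r(T/m + g)) = √(1.05 × (22.4/1.23 + 10.0)) = √(1.05 × 28.21) = √29.62 = 5.443 m/s.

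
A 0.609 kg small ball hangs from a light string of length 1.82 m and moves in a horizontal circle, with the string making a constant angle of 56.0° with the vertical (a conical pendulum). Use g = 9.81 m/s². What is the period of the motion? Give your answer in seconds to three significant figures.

r = L sinθ = 1.509 m. From T sinθ = mω²r and T cosθ = mg: tanθ = ω²r/g, so ω² = g tanθ / r = g/(L cosθ).
ω = √(g/(L cosθ)) = √(9.81/(1.82 × 0.5592)) = √9.639 = 3.105 rad/s.
Period = 2π/ω = 2.024 s.

2.02 s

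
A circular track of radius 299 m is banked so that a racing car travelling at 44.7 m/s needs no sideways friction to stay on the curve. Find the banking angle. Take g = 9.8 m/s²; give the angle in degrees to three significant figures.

With no friction, the horizontal component of the normal force provides the centripetal force: N sinθ = mv²/r, while N cosθ = mg vertically.
Dividing: tanθ = v²/(r g) = (44.7)²/(299 × 9.8) = 1998/2930 = 0.6819.
θ = arctan(0.6819) = 34.29°.

34.3°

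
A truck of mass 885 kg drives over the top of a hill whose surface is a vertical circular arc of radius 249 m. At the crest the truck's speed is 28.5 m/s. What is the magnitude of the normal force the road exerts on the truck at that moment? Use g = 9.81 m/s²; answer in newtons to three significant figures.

At the crest the centripetal acceleration points downward (toward the centre of the arc), so mg − N = mv²/r.
N = m(g − v²/r) = 885 × (9.81 − (28.5)²/249) = 885 × (9.81 − 3.262) = 885 × 6.548 = 5795 N.

5790 N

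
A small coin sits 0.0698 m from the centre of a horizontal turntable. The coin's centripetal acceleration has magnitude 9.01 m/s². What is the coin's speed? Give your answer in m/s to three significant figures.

a_c = v²/r ⇒ v = √(a_c · r) = √(9.01 × 0.0698) = √0.6289 = 0.7930 m/s.

0.793 m/s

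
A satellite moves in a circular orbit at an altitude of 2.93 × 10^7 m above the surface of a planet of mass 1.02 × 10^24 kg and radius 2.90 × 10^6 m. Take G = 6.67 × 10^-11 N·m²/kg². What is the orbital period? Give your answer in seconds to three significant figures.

139000 s

r = R + h = 2.90 × 10^6 + 2.93 × 10^7 = 3.220 × 10^7 m. Gravity provides the centripetal force: G M m / r² = m v² / r ⇒ v = √(GM/r) = 1454 m/s.
T = 2πr/v = 2π × 3.220 × 10^7 / 1454 = 139200 s.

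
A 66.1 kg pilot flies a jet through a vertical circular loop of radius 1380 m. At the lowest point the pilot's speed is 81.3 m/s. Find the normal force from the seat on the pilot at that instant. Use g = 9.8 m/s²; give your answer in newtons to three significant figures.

964 N

At the lowest point, N points up (toward the centre) and the weight mg points down (away from the centre), so the net inward force is N − mg = mv²/r.
N = m(v²/r + g) = 66.1 × ((81.3)²/1380 + 9.8) = 66.1 × (4.790 + 9.8) = 66.1 × 14.59 = 964.4 N.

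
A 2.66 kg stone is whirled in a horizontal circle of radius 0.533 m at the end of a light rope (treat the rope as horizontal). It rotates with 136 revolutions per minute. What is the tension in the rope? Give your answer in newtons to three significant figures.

288 N

ω = 136 rev/min × 2π/60 = 14.24 rad/s, so v = ωr = 14.24 × 0.533 = 7.591 m/s.
The tension is the only horizontal force, so it supplies the full centripetal force: T = m v²/r = 2.66 × (7.591)²/0.533 = 2.66 × 57.62/0.533 = 287.6 N.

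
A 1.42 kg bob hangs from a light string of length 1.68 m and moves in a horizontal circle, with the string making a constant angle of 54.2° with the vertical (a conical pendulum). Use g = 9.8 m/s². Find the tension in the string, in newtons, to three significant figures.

23.8 N

Vertically the bob has no acceleration, so T cosθ = mg.
T = mg/cosθ = 1.42 × 9.8 / cos 54.2° = 13.92/0.5850 = 23.79 N.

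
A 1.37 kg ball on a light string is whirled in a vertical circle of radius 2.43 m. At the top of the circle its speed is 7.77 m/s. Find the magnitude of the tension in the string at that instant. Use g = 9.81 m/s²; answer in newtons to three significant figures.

20.6 N

At the top, both T and the weight mg point inward (toward the centre), so T + mg = mv²/r.
T = m(v²/r − g) = 1.37 × ((7.77)²/2.43 − 9.81) = 1.37 × (24.84 − 9.81) = 1.37 × 15.03 = 20.60 N.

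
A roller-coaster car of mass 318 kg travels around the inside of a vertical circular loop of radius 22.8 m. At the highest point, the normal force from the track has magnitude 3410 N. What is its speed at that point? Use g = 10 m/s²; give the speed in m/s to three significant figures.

At the top, N + mg = mv²/r, so v = √(r(N/m + g)) = √(22.8 × (3410/318 + 10.0)) = √(22.8 × 20.72) = √472.5 = 21.74 m/s.

21.7 m/s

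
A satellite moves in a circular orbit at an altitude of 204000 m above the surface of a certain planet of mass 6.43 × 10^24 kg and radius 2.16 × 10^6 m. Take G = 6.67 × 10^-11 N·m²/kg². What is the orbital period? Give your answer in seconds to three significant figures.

r = R + h = 2.16 × 10^6 + 204000 = 2.364 × 10^6 m. Gravity provides the centripetal force: G M m / r² = m v² / r ⇒ v = √(GM/r) = 13470 m/s.
T = 2πr/v = 2π × 2.364 × 10^6 / 13470 = 1103 s.

1100 s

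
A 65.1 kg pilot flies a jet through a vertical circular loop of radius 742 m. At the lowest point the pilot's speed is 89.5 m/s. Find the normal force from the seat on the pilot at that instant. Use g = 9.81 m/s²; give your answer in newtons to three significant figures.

At the lowest point, N points up (toward the centre) and the weight mg points down (away from the centre), so the net inward force is N − mg = mv²/r.
N = m(v²/r + g) = 65.1 × ((89.5)²/742 + 9.81) = 65.1 × (10.80 + 9.81) = 65.1 × 20.61 = 1341 N.

1340 N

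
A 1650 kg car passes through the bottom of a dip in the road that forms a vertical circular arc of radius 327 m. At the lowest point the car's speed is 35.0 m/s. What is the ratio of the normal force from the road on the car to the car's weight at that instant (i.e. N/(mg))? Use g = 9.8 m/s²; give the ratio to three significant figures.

1.38

At the bottom, N − mg = mv²/r, so N = m(v²/r + g) and N/(mg) = v²/(rg) + 1 = (35.0)²/(327 × 9.8) + 1 = 0.3823 + 1 = 1.382.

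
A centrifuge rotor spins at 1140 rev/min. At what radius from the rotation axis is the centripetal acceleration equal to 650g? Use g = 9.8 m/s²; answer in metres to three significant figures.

0.447 m

ω = 1140 rev/min × 2π/60 = 119.4 rad/s.
a_c = ω²r = 650g ⇒ r = 650 × 9.8 / (119.4)² = 6370/14250 = 0.4470 m.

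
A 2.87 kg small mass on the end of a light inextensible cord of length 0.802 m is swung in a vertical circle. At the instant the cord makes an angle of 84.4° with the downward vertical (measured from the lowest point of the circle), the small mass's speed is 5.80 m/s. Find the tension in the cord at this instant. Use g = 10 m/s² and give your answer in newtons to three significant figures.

123 N

Take the radial direction toward the centre of the circle as positive. The component of the weight along the string toward the centre is −mg cos φ (φ measured from the bottom), so Newton's second law along the string gives T − mg cos φ = m v²/r.
cos 84.4° = 0.09758, so T = m(v²/r + g cos φ) = 2.87 × ((5.80)²/0.802 + 10.0 × 0.09758) = 2.87 × (41.95 + (0.9758)) = 2.87 × 42.92 = 123.2 N.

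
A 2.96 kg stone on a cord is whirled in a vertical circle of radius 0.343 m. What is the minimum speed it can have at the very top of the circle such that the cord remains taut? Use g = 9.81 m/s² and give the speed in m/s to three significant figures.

At the top, both weight mg and T point toward the centre: T + mg = mv²/r.
At minimum speed T → 0, so mg = mv_min²/r ⇒ v_min = √(g r) = √(9.81 × 0.343) = 1.834 m/s.

1.83 m/s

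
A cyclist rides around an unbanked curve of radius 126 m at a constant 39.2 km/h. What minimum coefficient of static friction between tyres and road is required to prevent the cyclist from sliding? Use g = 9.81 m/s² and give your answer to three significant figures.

0.0959

v = 39.2/3.6 = 10.89 m/s.
Friction provides the centripetal force: μ_s m g = m v²/r, so μ_s = v²/(g r) = (10.89)²/(9.81 × 126) = 118.6/1236 = 0.09592.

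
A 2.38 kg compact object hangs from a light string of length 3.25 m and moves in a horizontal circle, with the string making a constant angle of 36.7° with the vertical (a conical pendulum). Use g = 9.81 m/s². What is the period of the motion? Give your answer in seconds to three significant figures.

3.24 s

r = L sinθ = 1.942 m. From T sinθ = mω²r and T cosθ = mg: tanθ = ω²r/g, so ω² = g tanθ / r = g/(L cosθ).
ω = √(g/(L cosθ)) = √(9.81/(3.25 × 0.8018)) = √3.765 = 1.940 rad/s.
Period = 2π/ω = 3.238 s.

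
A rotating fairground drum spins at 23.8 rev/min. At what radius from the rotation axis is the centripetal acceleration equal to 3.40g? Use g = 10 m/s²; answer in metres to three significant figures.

5.47 m

ω = 23.8 rev/min × 2π/60 = 2.492 rad/s.
a_c = ω²r = 3.40g ⇒ r = 3.40 × 10.0 / (2.492)² = 34.00/6.212 = 5.474 m.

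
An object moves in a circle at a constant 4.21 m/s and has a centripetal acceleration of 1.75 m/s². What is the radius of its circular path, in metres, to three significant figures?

a_c = v²/r ⇒ r = v²/a_c = (4.21)²/1.75 = 17.72/1.75 = 10.13 m.

10.1 m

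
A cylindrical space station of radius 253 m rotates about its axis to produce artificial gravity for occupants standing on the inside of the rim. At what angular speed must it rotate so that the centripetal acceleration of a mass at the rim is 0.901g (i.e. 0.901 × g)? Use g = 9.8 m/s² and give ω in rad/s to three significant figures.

0.187 rad/s

Centripetal acceleration a_c = ω²r. Setting ω²r = 0.901g:
ω = √(0.901g / r) = √(0.901 × 9.8 / 253) = √0.03490 = 0.1868 rad/s.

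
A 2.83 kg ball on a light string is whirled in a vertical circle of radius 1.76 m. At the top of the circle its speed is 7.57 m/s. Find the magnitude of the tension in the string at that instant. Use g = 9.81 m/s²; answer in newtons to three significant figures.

At the top, both T and the weight mg point inward (toward the centre), so T + mg = mv²/r.
T = m(v²/r − g) = 2.83 × ((7.57)²/1.76 − 9.81) = 2.83 × (32.56 − 9.81) = 2.83 × 22.75 = 64.38 N.

64.4 N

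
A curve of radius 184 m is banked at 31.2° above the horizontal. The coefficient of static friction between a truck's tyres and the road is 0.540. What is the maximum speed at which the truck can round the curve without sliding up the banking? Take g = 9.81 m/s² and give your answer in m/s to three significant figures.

55.4 m/s

At the maximum speed, friction acts down the slope at its limiting value f = μN. Radially (horizontal, toward centre): N sinθ + μN cosθ = mv²/r. Vertically: N cosθ − μN sinθ = mg.
Dividing: v² = r g (sinθ + μcosθ)/(cosθ − μsinθ).
sinθ + μcosθ = 0.5180 + 0.540×0.8554 = 0.9799; cosθ − μsinθ = 0.8554 − 0.540×0.5180 = 0.5756.
v² = 184 × 9.81 × 0.9799/0.5756 = 3073 m²/s², so v = 55.43 m/s.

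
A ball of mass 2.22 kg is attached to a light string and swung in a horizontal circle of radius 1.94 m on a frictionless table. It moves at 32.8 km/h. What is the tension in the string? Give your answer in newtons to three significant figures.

95.0 N

v = 32.8 km/h = 32.8/3.6 = 9.111 m/s.
The tension is the only horizontal force, so it supplies the full centripetal force: T = m v²/r = 2.22 × (9.111)²/1.94 = 2.22 × 83.01/1.94 = 94.99 N.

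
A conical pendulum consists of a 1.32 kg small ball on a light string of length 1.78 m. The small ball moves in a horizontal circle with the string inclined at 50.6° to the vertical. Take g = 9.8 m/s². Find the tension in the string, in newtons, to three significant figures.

Vertically the bob has no acceleration, so T cosθ = mg.
T = mg/cosθ = 1.32 × 9.8 / cos 50.6° = 12.94/0.6347 = 20.38 N.

20.4 N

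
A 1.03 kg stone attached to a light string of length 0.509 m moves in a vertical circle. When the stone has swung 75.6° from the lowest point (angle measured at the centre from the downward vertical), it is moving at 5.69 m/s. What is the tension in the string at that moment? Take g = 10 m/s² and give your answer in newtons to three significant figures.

68.1 N

Take the radial direction toward the centre of the circle as positive. The component of the weight along the string toward the centre is −mg cos φ (φ measured from the bottom), so Newton's second law along the string gives T − mg cos φ = m v²/r.
cos 75.6° = 0.2487, so T = m(v²/r + g cos φ) = 1.03 × ((5.69)²/0.509 + 10.0 × 0.2487) = 1.03 × (63.61 + (2.487)) = 1.03 × 66.09 = 68.08 N.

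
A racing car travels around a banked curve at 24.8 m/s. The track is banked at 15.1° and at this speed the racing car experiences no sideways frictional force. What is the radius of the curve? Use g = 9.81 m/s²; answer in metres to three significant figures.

Frictionless banking: tanθ = v²/(rg), so r = v²/(g tanθ).
r = (24.8)²/(9.81 × tan 15.1°) = 615.0/(9.81 × 0.2698) = 615.0/2.647 = 232.4 m.

232 m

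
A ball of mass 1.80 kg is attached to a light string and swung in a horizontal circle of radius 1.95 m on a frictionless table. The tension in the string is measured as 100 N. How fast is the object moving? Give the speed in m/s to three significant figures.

10.4 m/s

T = m v²/r ⇒ v = √(T r / m) = √(100 × 1.95 / 1.80) = √108.3 = 10.41 m/s.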